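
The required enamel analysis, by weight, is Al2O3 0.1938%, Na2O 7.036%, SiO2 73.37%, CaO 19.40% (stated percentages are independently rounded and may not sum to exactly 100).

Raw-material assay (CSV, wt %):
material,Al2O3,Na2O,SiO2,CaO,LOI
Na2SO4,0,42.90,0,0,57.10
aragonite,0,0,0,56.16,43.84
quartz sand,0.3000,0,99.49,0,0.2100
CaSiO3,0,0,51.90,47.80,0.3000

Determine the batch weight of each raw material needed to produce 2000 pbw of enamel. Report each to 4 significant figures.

Batch per 2000 pbw enamel:
  Na2SO4: 328.0 pbw
  aragonite: 392.4 pbw
  quartz sand: 1292 pbw
  CaSiO3: 350.7 pbw
Total batch = 2363 pbw; LOI loss = 363.1 pbw; yield = 84.64%

Each numeric step holds full float precision through the solve. The intermediate values are displayed (rounded to 4 significant figures) on the page. Every reported result receives exactly one rounding. The derived quantities, including totals, glass mass, four oxide percentages, ignition loss, yield, are re-derived from the batch weights per 2000 pbw of glass at full float precision as written in question or answer.
The oxide mass targets at 2000 pbw enamel:
  Al2O3: 0.1938% × 2000 = 3.876 pbw
  Na2O: 7.036% × 2000 = 140.7 pbw
  SiO2: 73.37% × 2000 = 1467 pbw
  CaO: 19.40% × 2000 = 388.0 pbw
Verifying the oxide balance using the reported weights, for the quoted basis mass (every target is met by its sum exact up to rounding of places):
  Al2O3: 1292·0.003000 = 3.876 pbw (target 3.876 pbw)
  Na2O: 328.0·0.4290 = 140.7 pbw (target 140.7 pbw)
  SiO2: 1292·0.9949 + 350.7·0.5190 = 1467 pbw (target 1467 pbw)
  CaO: 392.4·0.5616 + 350.7·0.4780 = 388.0 pbw (target 388.0 pbw)
Mass balance on the glass: batch Σ − ignition loss = 2000 pbw (per-oxide target masses sum to 2000 pbw; the stated basis being 2000 pbw — any gap is answer rounding).
Adding the batch up: Σ batch = 2363 pbw; Σ batch·LOI gives LOI loss = 363.1 pbw; as yield: glass ÷ batch → 84.64%.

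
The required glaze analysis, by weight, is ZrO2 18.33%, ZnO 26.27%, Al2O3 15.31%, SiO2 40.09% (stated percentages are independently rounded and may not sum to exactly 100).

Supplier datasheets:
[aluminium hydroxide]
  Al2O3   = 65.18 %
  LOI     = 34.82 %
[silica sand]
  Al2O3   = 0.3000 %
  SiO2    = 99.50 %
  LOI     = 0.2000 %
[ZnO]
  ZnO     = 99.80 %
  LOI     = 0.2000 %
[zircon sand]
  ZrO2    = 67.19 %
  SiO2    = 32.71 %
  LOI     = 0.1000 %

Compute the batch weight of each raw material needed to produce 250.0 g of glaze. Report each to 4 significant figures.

Working values are shown rounded off to 4 significant digits when written out. Exact precision is carried in all steps; every reported result includes exactly one rounding. Derived quantities (ignition loss, the four compositions, glass mass, the totals, yield) are rebuilt starting from the weights on 250.0 g of glass at full float precision exactly as printed in problem or answer.
Per-oxide target masses for 250.0 g glaze:
  ZrO2: 18.33% × 250.0 = 45.82 g
  ZnO: 26.27% × 250.0 = 65.68 g
  Al2O3: 15.31% × 250.0 = 38.28 g
  SiO2: 40.09% × 250.0 = 100.2 g
A balance pass over the oxides, from the weights as reported, at the basis given (target by target, the sums agree within answer rounding):
  ZrO2: 68.20·0.6719 = 45.82 g (target 45.82 g)
  ZnO: 65.81·0.9980 = 65.68 g (target 65.68 g)
  Al2O3: 58.36·0.6518 + 78.31·0.003000 = 38.27 g (target 38.28 g)
  SiO2: 78.31·0.9950 + 68.20·0.3271 = 100.2 g (target 100.2 g)
Consistency of the glass mass: total batch − LOI = 250.0 g (the targets, summed, come to 250.0 g; against the stated basis, 250.0 g — deltas are rounding alone).
Whole-batch sum: Σ batch = 270.7 g; LOI loss = Σ batch·LOI = 20.68 g; yield = glass ÷ total batch = 92.36%.

Batch per 250.0 g glaze:
  aluminium hydroxide: 58.36 g
  silica sand: 78.31 g
  ZnO: 65.81 g
  zircon sand: 68.20 g
Total batch = 270.7 g; LOI loss = 20.68 g; yield = 92.36%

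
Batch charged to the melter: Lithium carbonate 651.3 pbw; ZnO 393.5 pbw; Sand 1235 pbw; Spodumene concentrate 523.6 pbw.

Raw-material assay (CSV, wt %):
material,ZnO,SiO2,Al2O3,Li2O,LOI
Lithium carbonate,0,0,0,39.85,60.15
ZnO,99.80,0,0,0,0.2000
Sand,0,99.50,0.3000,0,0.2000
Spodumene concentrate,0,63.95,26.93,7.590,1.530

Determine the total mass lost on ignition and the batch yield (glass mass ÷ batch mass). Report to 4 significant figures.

Intermediates are printed, rounded to 4 significant figures, between the steps. Every computation holds exact precision through the solve; each reported figure takes just one rounding. All derived quantities are re-derived from the weighed amounts at 2400 pbw of glass at full precision (glass mass, ignition loss, four oxide percentages, the yield, totals) as set out in question or answer.
Each material's LOI contribution:
  Lithium carbonate: 651.3 × 0.6015 = 391.8 pbw
  ZnO: 393.5 × 0.002000 = 0.7870 pbw
  Sand: 1235 × 0.002000 = 2.470 pbw
  Spodumene concentrate: 523.6 × 0.01530 = 8.011 pbw
Total LOI = 403.0 pbw
Glass = batch − LOI = 2803 − 403.0 = 2400 pbw

LOI loss = 403.0 pbw; glass = 2400 pbw; yield = 85.62%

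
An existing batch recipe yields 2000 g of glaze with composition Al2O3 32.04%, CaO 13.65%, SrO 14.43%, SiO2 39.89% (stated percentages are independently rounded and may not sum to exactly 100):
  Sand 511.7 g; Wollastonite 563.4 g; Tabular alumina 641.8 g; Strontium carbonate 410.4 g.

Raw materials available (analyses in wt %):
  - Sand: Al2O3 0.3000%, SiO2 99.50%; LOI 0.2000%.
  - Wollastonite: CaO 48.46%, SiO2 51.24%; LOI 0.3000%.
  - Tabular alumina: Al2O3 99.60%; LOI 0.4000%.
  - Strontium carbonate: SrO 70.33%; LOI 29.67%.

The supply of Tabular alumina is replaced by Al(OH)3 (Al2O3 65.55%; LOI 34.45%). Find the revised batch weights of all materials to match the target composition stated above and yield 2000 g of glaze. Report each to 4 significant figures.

Every computation holds full precision end to end. Working values are displayed with 4-significant-digit rounding as written; every reported value takes just one rounding; derived quantities are re-derived from the weighed amounts at 2000 g of glass at full float precision (ignition loss, the four compositions, yield, the totals, net glass mass) exactly as shown in question or answer.
The oxide mass targets at 2000 g glaze:
  Al2O3: 32.04% × 2000 = 640.8 g
  CaO: 13.65% × 2000 = 273.0 g
  SrO: 14.43% × 2000 = 288.6 g
  SiO2: 39.89% × 2000 = 797.8 g
Checking each oxide sum from the weights as reported, per the basis as stated (target by target, the sums agree exact up to rounding of places):
  Al2O3: 511.7·0.003000 + 975.2·0.6555 = 640.8 g (target 640.8 g)
  CaO: 563.4·0.4846 = 273.0 g (target 273.0 g)
  SrO: 410.4·0.7033 = 288.6 g (target 288.6 g)
  SiO2: 511.7·0.9950 + 563.4·0.5124 = 797.8 g (target 797.8 g)
Glass-mass sanity pass: Σ batch − LOI loss = 2000 g (summing oxide targets gives 2000 g; basis as stated: 2000 g — gaps are rounding artifacts).
Total batch = Σ batch = 2461 g; LOI loss = Σ batch·LOI = 460.4 g; glass ÷ batch gives a yield of 81.29%.

Revised batch per 2000 g glaze:
  Sand: 511.7 g
  Wollastonite: 563.4 g
  Al(OH)3: 975.2 g
  Strontium carbonate: 410.4 g
Total batch = 2461 g; LOI loss = 460.4 g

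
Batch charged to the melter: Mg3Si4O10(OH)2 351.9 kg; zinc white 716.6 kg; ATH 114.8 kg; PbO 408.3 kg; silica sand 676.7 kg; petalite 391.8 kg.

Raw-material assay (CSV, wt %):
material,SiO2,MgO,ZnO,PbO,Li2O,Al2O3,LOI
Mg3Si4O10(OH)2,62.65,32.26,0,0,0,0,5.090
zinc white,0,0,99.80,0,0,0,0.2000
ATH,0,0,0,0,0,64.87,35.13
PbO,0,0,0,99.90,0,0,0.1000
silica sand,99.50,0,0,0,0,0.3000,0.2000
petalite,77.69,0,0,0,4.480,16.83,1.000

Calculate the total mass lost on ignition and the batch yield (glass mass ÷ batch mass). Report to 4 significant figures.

LOI loss = 65.35 kg; glass = 2595 kg; yield = 97.54%

Full float precision is held at all times — in-progress results are displayed, with 4-significant-figure rounding, when written out; every reported number takes a single rounding — the derived quantities are computed from the batch weights for 2595 kg of glass at full precision (totals, the six compositions, the yield, net glass mass, ignition loss) as given in question or answer.
Per-material ignition loss:
  Mg3Si4O10(OH)2: 351.9 × 0.05090 = 17.91 kg
  zinc white: 716.6 × 0.002000 = 1.433 kg
  ATH: 114.8 × 0.3513 = 40.33 kg
  PbO: 408.3 × 0.001000 = 0.4083 kg
  silica sand: 676.7 × 0.002000 = 1.353 kg
  petalite: 391.8 × 0.01000 = 3.918 kg
Total LOI = 65.35 kg
Glass = batch − LOI = 2660 − 65.35 = 2595 kg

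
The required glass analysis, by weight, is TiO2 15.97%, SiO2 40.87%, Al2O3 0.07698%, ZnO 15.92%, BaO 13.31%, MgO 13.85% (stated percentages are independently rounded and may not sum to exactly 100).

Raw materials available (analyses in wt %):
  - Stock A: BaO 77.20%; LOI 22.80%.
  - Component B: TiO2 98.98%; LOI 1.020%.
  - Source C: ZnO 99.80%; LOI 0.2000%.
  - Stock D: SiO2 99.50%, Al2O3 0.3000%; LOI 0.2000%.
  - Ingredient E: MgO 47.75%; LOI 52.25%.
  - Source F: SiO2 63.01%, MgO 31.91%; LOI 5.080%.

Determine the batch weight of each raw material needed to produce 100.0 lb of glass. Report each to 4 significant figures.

Full precision is maintained from first step to last. In-progress results are displayed (rounded to 4 significant digits) alongside each step; each reported result takes a single rounding; the derived quantities, which include glass mass, yield, six oxide percentages, LOI, the totals, are computed in exact precision, exactly as shown in the problem or the answer, from the weighed amounts for 100.0 lb of glass.
Target oxide masses per 100.0 lb glass:
  TiO2: 15.97% × 100.0 = 15.97 lb
  SiO2: 40.87% × 100.0 = 40.87 lb
  Al2O3: 0.07698% × 100.0 = 0.07698 lb
  ZnO: 15.92% × 100.0 = 15.92 lb
  BaO: 13.31% × 100.0 = 13.31 lb
  MgO: 13.85% × 100.0 = 13.85 lb
Balance tally, oxide-wise, given the weights on record, against the basis in use (target by target, the sums agree given rounding of the digits):
  TiO2: 16.13·0.9898 = 15.97 lb (target 15.97 lb)
  SiO2: 25.66·0.9950 + 24.34·0.6301 = 40.87 lb (target 40.87 lb)
  Al2O3: 25.66·0.003000 = 0.07698 lb (target 0.07698 lb)
  ZnO: 15.95·0.9980 = 15.92 lb (target 15.92 lb)
  BaO: 17.24·0.7720 = 13.31 lb (target 13.31 lb)
  MgO: 12.74·0.4775 + 24.34·0.3191 = 13.85 lb (target 13.85 lb)
Glass-mass sanity pass: whole batch net of LOI = 99.99 lb (the targets, summed, come to 100.0 lb; with the basis standing at 100.0 lb — any gap is answer rounding).
Batch grand total — Σ batch = 112.1 lb; the LOI term Σ batch·LOI equals 12.07 lb; yield = glass ÷ total batch = 89.23%.

Batch per 100.0 lb glass:
  Stock A: 17.24 lb
  Component B: 16.13 lb
  Source C: 15.95 lb
  Stock D: 25.66 lb
  Ingredient E: 12.74 lb
  Source F: 24.34 lb
Total batch = 112.1 lb; LOI loss = 12.07 lb; yield = 89.23%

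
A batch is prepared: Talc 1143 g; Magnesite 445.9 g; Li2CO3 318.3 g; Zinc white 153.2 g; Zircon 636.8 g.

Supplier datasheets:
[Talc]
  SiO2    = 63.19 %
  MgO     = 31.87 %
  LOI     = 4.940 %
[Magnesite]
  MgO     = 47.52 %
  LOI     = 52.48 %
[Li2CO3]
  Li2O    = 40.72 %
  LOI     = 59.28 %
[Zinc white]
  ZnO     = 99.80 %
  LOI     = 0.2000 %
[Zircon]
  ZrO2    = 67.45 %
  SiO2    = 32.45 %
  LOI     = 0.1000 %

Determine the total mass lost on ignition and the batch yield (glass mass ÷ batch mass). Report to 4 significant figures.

The intermediate values are printed, rounded to four significant figures, across the worked steps; all arithmetic runs at full float precision from start to finish — every reported number is rounded a single time — all derived quantities are rebuilt in full float precision (the five compositions, yield, ignition loss, the totals, net glass mass) from the batch weights for 2217 g of glass, precisely as stated by problem or answer.
Loss on ignition, line by line:
  Talc: 1143 × 0.04940 = 56.46 g
  Magnesite: 445.9 × 0.5248 = 234.0 g
  Li2CO3: 318.3 × 0.5928 = 188.7 g
  Zinc white: 153.2 × 0.002000 = 0.3064 g
  Zircon: 636.8 × 0.001000 = 0.6368 g
Total LOI = 480.1 g
Glass = batch − LOI = 2697 − 480.1 = 2217 g

LOI loss = 480.1 g; glass = 2217 g; yield = 82.20%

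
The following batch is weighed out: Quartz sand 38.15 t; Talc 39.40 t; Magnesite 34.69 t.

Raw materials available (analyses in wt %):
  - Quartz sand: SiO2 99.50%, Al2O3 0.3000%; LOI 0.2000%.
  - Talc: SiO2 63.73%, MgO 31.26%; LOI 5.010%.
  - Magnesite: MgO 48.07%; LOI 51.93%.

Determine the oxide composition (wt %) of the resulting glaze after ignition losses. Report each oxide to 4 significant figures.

Glass mass = 92.18 t (batch 112.2 − LOI 20.06).
Composition: SiO2 68.42%, Al2O3 0.1242%, MgO 31.45%

Values along the way are shown, with 4-significant-digit rounding, within the worked lines; all internal work maintains full precision throughout; exactly one rounding is applied to every reported value. All derived quantities are computed at full precision (net glass mass, three oxide percentages, the totals, the yield, LOI) from the weighed amounts at 92.18 t of glass precisely as stated by problem or answer.
What the batch supplies per oxide:
  SiO2: 38.15·0.9950 + 39.40·0.6373 = 63.07 t
  Al2O3: 38.15·0.003000 = 0.1144 t
  MgO: 39.40·0.3126 + 34.69·0.4807 = 28.99 t
LOI: 38.15·0.002000 + 39.40·0.05010 + 34.69·0.5193 = 20.06 t
batch − LOI leaves glass = 112.2 − 20.06 = 92.18 t (equal to the oxide-mass sum)
percent by weight: oxide/glass ×100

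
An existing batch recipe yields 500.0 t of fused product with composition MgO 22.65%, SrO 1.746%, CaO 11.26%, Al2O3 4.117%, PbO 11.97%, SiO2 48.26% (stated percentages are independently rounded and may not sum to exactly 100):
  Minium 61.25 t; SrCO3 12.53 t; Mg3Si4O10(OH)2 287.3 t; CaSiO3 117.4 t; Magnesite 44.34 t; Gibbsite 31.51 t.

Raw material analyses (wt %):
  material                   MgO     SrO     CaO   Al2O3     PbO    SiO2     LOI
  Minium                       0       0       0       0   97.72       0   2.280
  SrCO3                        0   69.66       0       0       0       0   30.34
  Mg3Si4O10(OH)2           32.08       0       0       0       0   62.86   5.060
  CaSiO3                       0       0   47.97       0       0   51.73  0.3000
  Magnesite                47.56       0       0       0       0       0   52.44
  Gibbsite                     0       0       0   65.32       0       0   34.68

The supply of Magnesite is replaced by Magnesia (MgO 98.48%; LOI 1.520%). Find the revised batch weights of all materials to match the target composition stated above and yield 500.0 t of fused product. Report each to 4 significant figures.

Revised batch per 500.0 t fused product:
  Minium: 61.25 t
  SrCO3: 12.53 t
  Mg3Si4O10(OH)2: 287.3 t
  CaSiO3: 117.4 t
  Magnesia: 21.41 t
  Gibbsite: 31.51 t
Total batch = 531.4 t; LOI loss = 31.34 t

Mid-chain values are displayed rounded off to 4 significant digits alongside each step — all internal work keeps full float precision throughout; every reported value undergoes a single rounding. The derived quantities (LOI, the six compositions, totals, glass mass, the yield) are re-derived from the weighed amounts at 500.0 t of glass at exact precision, as written in problem or answer.
Oxide-by-oxide targets in 500.0 t fused product:
  MgO: 22.65% × 500.0 = 113.2 t
  SrO: 1.746% × 500.0 = 8.730 t
  CaO: 11.26% × 500.0 = 56.30 t
  Al2O3: 4.117% × 500.0 = 20.58 t
  PbO: 11.97% × 500.0 = 59.85 t
  SiO2: 48.26% × 500.0 = 241.3 t
Checking each oxide sum from the weights as reported, at the basis given (oxide sums agree with the targets modulo rounding of the values):
  MgO: 287.3·0.3208 + 21.41·0.9848 = 113.3 t (target 113.2 t)
  SrO: 12.53·0.6966 = 8.728 t (target 8.730 t)
  CaO: 117.4·0.4797 = 56.32 t (target 56.30 t)
  Al2O3: 31.51·0.6532 = 20.58 t (target 20.58 t)
  PbO: 61.25·0.9772 = 59.85 t (target 59.85 t)
  SiO2: 287.3·0.6286 + 117.4·0.5173 = 241.3 t (target 241.3 t)
Glass-mass closure: total charge less LOI = 500.1 t (targets for the oxides total 500.0 t; stated basis 500.0 t — rounding explains the deltas).
Total batch = Σ batch = 531.4 t; LOI removed, Σ of batch·LOI: 31.34 t; glass ÷ batch gives a yield of 94.10%.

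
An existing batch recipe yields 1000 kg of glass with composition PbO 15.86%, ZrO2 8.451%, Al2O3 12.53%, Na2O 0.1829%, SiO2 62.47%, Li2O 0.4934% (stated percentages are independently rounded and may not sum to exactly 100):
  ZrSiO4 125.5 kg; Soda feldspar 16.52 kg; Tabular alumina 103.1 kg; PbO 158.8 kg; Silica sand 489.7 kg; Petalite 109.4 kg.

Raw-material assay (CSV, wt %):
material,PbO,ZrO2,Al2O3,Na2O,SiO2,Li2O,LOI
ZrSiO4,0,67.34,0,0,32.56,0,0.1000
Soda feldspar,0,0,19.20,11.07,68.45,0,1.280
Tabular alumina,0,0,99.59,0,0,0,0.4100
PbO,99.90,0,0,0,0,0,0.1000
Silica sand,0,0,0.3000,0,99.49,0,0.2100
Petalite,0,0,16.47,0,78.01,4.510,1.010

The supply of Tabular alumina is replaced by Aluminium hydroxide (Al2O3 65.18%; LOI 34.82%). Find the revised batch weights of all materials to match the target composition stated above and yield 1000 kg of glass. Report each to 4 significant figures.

Revised batch per 1000 kg glass:
  ZrSiO4: 125.5 kg
  Soda feldspar: 16.52 kg
  Aluminium hydroxide: 157.5 kg
  PbO: 158.8 kg
  Silica sand: 489.7 kg
  Petalite: 109.4 kg
Total batch = 1057 kg; LOI loss = 57.47 kg

Full precision is maintained in every operation — mid-chain values are shown, with 4-significant-figure rounding, between the steps — a single rounding yields every reported value. The derived quantities, which include six oxide percentages, net glass mass, ignition loss, the yield, totals, are rebuilt in full float precision, as they appear in question or answer, from the batch weights for 1000 kg of glass.
Target oxide masses per 1000 kg glass:
  PbO: 15.86% × 1000 = 158.6 kg
  ZrO2: 8.451% × 1000 = 84.51 kg
  Al2O3: 12.53% × 1000 = 125.3 kg
  Na2O: 0.1829% × 1000 = 1.829 kg
  SiO2: 62.47% × 1000 = 624.7 kg
  Li2O: 0.4934% × 1000 = 4.934 kg
Per-oxide balance check given the weights on record, at the basis given (sums match the target masses once rounding is allowed for):
  PbO: 158.8·0.9990 = 158.6 kg (target 158.6 kg)
  ZrO2: 125.5·0.6734 = 84.51 kg (target 84.51 kg)
  Al2O3: 16.52·0.1920 + 157.5·0.6518 + 489.7·0.003000 + 109.4·0.1647 = 125.3 kg (target 125.3 kg)
  Na2O: 16.52·0.1107 = 1.829 kg (target 1.829 kg)
  SiO2: 125.5·0.3256 + 16.52·0.6845 + 489.7·0.9949 + 109.4·0.7801 = 624.7 kg (target 624.7 kg)
  Li2O: 109.4·0.04510 = 4.934 kg (target 4.934 kg)
Glass mass check: the batch minus its LOI: 999.9 kg (the targets, summed, come to 999.9 kg; with the basis standing at 1000 kg — differing by rounding only).
Adding the batch up: Σ batch = 1057 kg; ignition loss, Σ(batch × LOI) = 57.47 kg; the yield ratio, glass ÷ batch: 94.57%.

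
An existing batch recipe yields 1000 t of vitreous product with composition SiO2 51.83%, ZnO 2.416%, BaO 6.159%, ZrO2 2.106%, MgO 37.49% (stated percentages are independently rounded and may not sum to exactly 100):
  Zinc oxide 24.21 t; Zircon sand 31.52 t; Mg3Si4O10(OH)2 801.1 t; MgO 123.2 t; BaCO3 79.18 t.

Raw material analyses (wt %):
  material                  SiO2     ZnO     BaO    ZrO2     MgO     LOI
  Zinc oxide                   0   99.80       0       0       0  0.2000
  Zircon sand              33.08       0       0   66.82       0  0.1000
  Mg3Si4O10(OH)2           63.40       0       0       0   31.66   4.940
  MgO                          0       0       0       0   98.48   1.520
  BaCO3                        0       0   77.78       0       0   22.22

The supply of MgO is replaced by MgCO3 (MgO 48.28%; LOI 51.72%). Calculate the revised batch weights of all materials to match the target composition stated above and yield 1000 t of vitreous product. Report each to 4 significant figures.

The whole derivation carries full float precision all the way through. Intermediates appear, rounded to 4 significant digits, at each printed step — a single rounding finalizes every reported result — the derived quantities, including yield, the five compositions, the totals, net glass mass, LOI, are computed from the weighed amounts on 1000 t of glass in exact precision, as quoted within the problem or answer text.
The oxide mass targets at 1000 t vitreous product:
  SiO2: 51.83% × 1000 = 518.3 t
  ZnO: 2.416% × 1000 = 24.16 t
  BaO: 6.159% × 1000 = 61.59 t
  ZrO2: 2.106% × 1000 = 21.06 t
  MgO: 37.49% × 1000 = 374.9 t
A balance pass over the oxides, using the reported weights, relative to the basis at hand (each sum matches its target mass exact up to rounding of places):
  SiO2: 31.52·0.3308 + 801.1·0.6340 = 518.3 t (target 518.3 t)
  ZnO: 24.21·0.9980 = 24.16 t (target 24.16 t)
  BaO: 79.18·0.7778 = 61.59 t (target 61.59 t)
  ZrO2: 31.52·0.6682 = 21.06 t (target 21.06 t)
  MgO: 801.1·0.3166 + 251.2·0.4828 = 374.9 t (target 374.9 t)
The glass-mass cross-check: Σ batch − LOI loss = 1000 t (per-oxide target masses sum to 1000 t; stated basis 1000 t — any gap is answer rounding).
Batch total: Σ batch = 1187 t; Σ batch·LOI gives LOI loss = 187.2 t; yield, glass over the total, = 84.23%.

Revised batch per 1000 t vitreous product:
  Zinc oxide: 24.21 t
  Zircon sand: 31.52 t
  Mg3Si4O10(OH)2: 801.1 t
  MgCO3: 251.2 t
  BaCO3: 79.18 t
Total batch = 1187 t; LOI loss = 187.2 t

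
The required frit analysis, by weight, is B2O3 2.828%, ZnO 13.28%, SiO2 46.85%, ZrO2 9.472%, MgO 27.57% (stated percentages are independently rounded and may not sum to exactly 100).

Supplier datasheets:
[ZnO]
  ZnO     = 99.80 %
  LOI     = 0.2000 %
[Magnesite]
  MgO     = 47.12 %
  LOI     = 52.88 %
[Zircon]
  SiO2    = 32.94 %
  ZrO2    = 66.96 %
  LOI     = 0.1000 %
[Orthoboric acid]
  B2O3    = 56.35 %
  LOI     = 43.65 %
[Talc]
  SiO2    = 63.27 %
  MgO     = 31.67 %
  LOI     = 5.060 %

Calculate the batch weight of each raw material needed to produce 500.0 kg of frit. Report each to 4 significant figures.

Batch per 500.0 kg frit:
  ZnO: 66.53 kg
  Magnesite: 68.46 kg
  Zircon: 70.73 kg
  Orthoboric acid: 25.09 kg
  Talc: 333.4 kg
Total batch = 564.2 kg; LOI loss = 64.23 kg; yield = 88.62%

All arithmetic keeps full precision in all steps; working values are displayed rounded to four significant figures between the steps — every reported value carries a single rounding — all derived quantities are computed from the weighed amounts for 500.0 kg of glass at full precision (the five compositions, totals, glass mass, yield, LOI) as quoted within the problem or answer text.
Target masses of each oxide per 500.0 kg frit:
  B2O3: 2.828% × 500.0 = 14.14 kg
  ZnO: 13.28% × 500.0 = 66.40 kg
  SiO2: 46.85% × 500.0 = 234.2 kg
  ZrO2: 9.472% × 500.0 = 47.36 kg
  MgO: 27.57% × 500.0 = 137.8 kg
Verifying the oxide balance using the reported weights, per the basis as stated (summed amounts equal target values up to rounding of the answer):
  B2O3: 25.09·0.5635 = 14.14 kg (target 14.14 kg)
  ZnO: 66.53·0.9980 = 66.40 kg (target 66.40 kg)
  SiO2: 70.73·0.3294 + 333.4·0.6327 = 234.2 kg (target 234.2 kg)
  ZrO2: 70.73·0.6696 = 47.36 kg (target 47.36 kg)
  MgO: 68.46·0.4712 + 333.4·0.3167 = 137.8 kg (target 137.8 kg)
Auditing the glass mass value: total charge less LOI = 500.0 kg (the targets, summed, come to 500.0 kg; the stated basis being 500.0 kg — deltas are rounding alone).
Batch total: Σ batch = 564.2 kg; Σ batch·LOI gives LOI loss = 64.23 kg; the yield ratio, glass ÷ batch: 88.62%.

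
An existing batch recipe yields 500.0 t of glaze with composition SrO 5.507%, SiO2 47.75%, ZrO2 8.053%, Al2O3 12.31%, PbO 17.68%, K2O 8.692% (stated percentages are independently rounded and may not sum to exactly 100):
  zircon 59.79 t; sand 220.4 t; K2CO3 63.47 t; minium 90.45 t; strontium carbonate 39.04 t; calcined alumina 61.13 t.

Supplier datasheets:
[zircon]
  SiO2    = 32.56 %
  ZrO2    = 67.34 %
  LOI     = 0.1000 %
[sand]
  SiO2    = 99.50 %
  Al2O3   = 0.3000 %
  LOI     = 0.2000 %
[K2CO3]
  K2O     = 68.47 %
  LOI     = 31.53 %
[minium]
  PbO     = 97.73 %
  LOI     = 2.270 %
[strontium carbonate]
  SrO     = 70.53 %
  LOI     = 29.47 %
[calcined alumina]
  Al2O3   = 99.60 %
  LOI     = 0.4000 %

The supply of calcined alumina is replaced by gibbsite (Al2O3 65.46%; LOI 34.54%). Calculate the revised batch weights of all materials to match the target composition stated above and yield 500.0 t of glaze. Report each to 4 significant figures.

All internal work maintains full precision end to end. Rounding to four significant figures applies to each in-between result as shown; every reported result takes exactly one rounding; the derived quantities, which include ignition loss, net glass mass, totals, yield, the six compositions, are rebuilt in full float precision, as given in problem or answer, from the batch weights at 500.0 t of glass.
Per-oxide target masses for 500.0 t glaze:
  SrO: 5.507% × 500.0 = 27.54 t
  SiO2: 47.75% × 500.0 = 238.8 t
  ZrO2: 8.053% × 500.0 = 40.27 t
  Al2O3: 12.31% × 500.0 = 61.55 t
  PbO: 17.68% × 500.0 = 88.40 t
  K2O: 8.692% × 500.0 = 43.46 t
Verifying the oxide balance working from each reported weight, at the basis given (each sum matches its target mass modulo rounding of the values):
  SrO: 39.04·0.7053 = 27.53 t (target 27.54 t)
  SiO2: 59.79·0.3256 + 220.4·0.9950 = 238.8 t (target 238.8 t)
  ZrO2: 59.79·0.6734 = 40.26 t (target 40.27 t)
  Al2O3: 220.4·0.003000 + 93.02·0.6546 = 61.55 t (target 61.55 t)
  PbO: 90.45·0.9773 = 88.40 t (target 88.40 t)
  K2O: 63.47·0.6847 = 43.46 t (target 43.46 t)
The glass-mass cross-check: Σ batch − LOI loss = 500.0 t (per-oxide target masses sum to 500.0 t; stated basis 500.0 t — a pure rounding effect).
Adding the batch up: Σ batch = 566.2 t; LOI loss = Σ batch·LOI = 66.20 t; yield = glass ÷ total batch = 88.31%.

Revised batch per 500.0 t glaze:
  zircon: 59.79 t
  sand: 220.4 t
  K2CO3: 63.47 t
  minium: 90.45 t
  strontium carbonate: 39.04 t
  gibbsite: 93.02 t
Total batch = 566.2 t; LOI loss = 66.20 t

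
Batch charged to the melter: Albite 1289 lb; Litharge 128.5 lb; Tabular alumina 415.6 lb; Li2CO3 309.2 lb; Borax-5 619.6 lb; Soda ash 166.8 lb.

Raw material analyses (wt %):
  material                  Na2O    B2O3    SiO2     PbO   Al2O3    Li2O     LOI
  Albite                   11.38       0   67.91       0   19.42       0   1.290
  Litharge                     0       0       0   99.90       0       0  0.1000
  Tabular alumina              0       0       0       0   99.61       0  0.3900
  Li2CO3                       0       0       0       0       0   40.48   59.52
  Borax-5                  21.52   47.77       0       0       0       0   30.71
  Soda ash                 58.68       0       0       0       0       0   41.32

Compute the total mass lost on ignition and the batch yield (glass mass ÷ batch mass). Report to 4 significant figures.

LOI loss = 461.6 lb; glass = 2467 lb; yield = 84.24%

Mid-chain values are printed, rounded to 4 significant figures, across the worked steps; each numeric step carries full precision all the way through. Each reported figure sees exactly one rounding. All derived quantities are carried starting from the weights per 2467 lb of glass in exact precision (net glass mass, yield, six oxide percentages, LOI, the totals), exactly as shown in the question or the answer.
Each material's LOI contribution:
  Albite: 1289 × 0.01290 = 16.63 lb
  Litharge: 128.5 × 0.001000 = 0.1285 lb
  Tabular alumina: 415.6 × 0.003900 = 1.621 lb
  Li2CO3: 309.2 × 0.5952 = 184.0 lb
  Borax-5: 619.6 × 0.3071 = 190.3 lb
  Soda ash: 166.8 × 0.4132 = 68.92 lb
Total LOI = 461.6 lb
Glass = batch − LOI = 2929 − 461.6 = 2467 lb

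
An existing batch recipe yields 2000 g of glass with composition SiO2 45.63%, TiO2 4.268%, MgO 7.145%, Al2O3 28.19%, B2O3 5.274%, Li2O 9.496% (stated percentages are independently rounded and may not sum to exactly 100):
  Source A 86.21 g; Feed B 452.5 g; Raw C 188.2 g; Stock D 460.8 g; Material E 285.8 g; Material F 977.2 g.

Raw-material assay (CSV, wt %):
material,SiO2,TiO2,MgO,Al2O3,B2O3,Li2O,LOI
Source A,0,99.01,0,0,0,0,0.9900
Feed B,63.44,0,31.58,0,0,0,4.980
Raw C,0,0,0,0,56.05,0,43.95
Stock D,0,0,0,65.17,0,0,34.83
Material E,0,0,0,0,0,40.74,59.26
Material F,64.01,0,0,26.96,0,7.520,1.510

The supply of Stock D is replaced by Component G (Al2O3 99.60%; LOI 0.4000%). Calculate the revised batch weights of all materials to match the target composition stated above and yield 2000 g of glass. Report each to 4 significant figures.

Each numeric step maintains full precision in all steps. Intermediates are shown rounded off to 4 significant figures within the worked lines; a single rounding yields every reported number. All derived quantities are re-derived at full precision (glass mass, ignition loss, six oxide percentages, totals, yield) from the weighed amounts at 2000 g of glass, as written in the problem or answer text.
Target masses of each oxide per 2000 g glass:
  SiO2: 45.63% × 2000 = 912.6 g
  TiO2: 4.268% × 2000 = 85.36 g
  MgO: 7.145% × 2000 = 142.9 g
  Al2O3: 28.19% × 2000 = 563.8 g
  B2O3: 5.274% × 2000 = 105.5 g
  Li2O: 9.496% × 2000 = 189.9 g
A balance pass over the oxides, from the weights as reported, at the basis given (summed amounts equal target values exact up to rounding of places):
  SiO2: 452.5·0.6344 + 977.2·0.6401 = 912.6 g (target 912.6 g)
  TiO2: 86.21·0.9901 = 85.36 g (target 85.36 g)
  MgO: 452.5·0.3158 = 142.9 g (target 142.9 g)
  Al2O3: 301.5·0.9960 + 977.2·0.2696 = 563.7 g (target 563.8 g)
  B2O3: 188.2·0.5605 = 105.5 g (target 105.5 g)
  Li2O: 285.8·0.4074 + 977.2·0.07520 = 189.9 g (target 189.9 g)
The glass-mass cross-check: Σ batch − LOI loss = 2000 g (targets for the oxides total 2000 g; against the stated basis, 2000 g — differing by rounding only).
Batch grand total — Σ batch = 2291 g; ignition loss, Σ(batch × LOI) = 291.4 g; glass ÷ batch gives a yield of 87.28%.

Revised batch per 2000 g glass:
  Source A: 86.21 g
  Feed B: 452.5 g
  Raw C: 188.2 g
  Component G: 301.5 g
  Material E: 285.8 g
  Material F: 977.2 g
Total batch = 2291 g; LOI loss = 291.4 g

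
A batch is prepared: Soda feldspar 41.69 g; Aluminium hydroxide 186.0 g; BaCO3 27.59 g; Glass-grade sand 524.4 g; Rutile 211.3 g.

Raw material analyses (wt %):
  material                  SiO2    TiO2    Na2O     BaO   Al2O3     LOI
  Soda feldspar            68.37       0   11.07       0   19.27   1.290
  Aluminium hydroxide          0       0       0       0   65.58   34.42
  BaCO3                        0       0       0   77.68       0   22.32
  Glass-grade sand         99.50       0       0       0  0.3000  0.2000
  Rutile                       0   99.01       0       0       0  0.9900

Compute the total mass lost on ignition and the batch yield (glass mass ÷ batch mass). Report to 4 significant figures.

LOI loss = 73.86 g; glass = 917.1 g; yield = 92.55%

Intermediates are printed rounded off to 4 significant figures at each printed step — all internal work carries full float precision through every step. Every reported number is rounded exactly once. Derived quantities, including totals, the five compositions, ignition loss, yield, glass mass, are computed from the batch weights on 917.1 g of glass in full float precision, as quoted within either problem or answer.
Ignition loss by material:
  Soda feldspar: 41.69 × 0.01290 = 0.5378 g
  Aluminium hydroxide: 186.0 × 0.3442 = 64.02 g
  BaCO3: 27.59 × 0.2232 = 6.158 g
  Glass-grade sand: 524.4 × 0.002000 = 1.049 g
  Rutile: 211.3 × 0.009900 = 2.092 g
Total LOI = 73.86 g
Glass = batch − LOI = 991.0 − 73.86 = 917.1 g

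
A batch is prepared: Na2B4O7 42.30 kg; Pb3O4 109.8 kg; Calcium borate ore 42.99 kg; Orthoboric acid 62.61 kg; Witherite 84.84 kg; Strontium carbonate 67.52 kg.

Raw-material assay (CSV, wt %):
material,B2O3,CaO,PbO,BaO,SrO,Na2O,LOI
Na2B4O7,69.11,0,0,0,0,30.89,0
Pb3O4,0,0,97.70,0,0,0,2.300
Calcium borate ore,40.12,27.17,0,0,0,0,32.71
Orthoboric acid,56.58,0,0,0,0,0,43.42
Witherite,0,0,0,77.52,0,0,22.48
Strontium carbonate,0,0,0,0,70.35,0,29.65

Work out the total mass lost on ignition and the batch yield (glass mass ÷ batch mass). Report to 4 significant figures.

Every computation carries exact precision at every stage. Intermediates are printed rounded off to 4 significant figures at each printed step — every reported figure takes just one rounding. The derived quantities, which include the six compositions, LOI, yield, net glass mass, the totals, are computed in exact precision, as given in either problem or answer, from the batch weights on 327.2 kg of glass.
Loss on ignition, line by line:
  Na2B4O7: 42.30 × 0 = 0 kg
  Pb3O4: 109.8 × 0.02300 = 2.525 kg
  Calcium borate ore: 42.99 × 0.3271 = 14.06 kg
  Orthoboric acid: 62.61 × 0.4342 = 27.19 kg
  Witherite: 84.84 × 0.2248 = 19.07 kg
  Strontium carbonate: 67.52 × 0.2965 = 20.02 kg
Total LOI = 82.86 kg
Glass = batch − LOI = 410.1 − 82.86 = 327.2 kg

LOI loss = 82.86 kg; glass = 327.2 kg; yield = 79.79%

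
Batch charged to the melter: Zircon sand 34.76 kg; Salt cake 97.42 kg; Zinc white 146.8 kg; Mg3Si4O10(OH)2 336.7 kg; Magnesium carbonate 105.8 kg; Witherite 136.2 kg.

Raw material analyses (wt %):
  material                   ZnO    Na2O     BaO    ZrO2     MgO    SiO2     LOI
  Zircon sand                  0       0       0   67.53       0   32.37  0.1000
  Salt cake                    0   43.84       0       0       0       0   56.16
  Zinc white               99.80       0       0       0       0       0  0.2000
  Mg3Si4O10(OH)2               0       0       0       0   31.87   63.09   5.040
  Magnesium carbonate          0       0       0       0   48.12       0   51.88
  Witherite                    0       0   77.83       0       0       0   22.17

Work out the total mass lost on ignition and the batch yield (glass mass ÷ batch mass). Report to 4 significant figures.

LOI loss = 157.1 kg; glass = 700.6 kg; yield = 81.68%

Every computation runs at full precision in every operation — mid-chain values are printed rounded to 4 significant figures when written out. Exactly one rounding is applied to every reported number — all derived quantities, which include six oxide percentages, totals, yield, net glass mass, LOI, are rebuilt at full precision, as they appear in either problem or answer, from the weighed amounts on 700.6 kg of glass.
Each material's LOI contribution:
  Zircon sand: 34.76 × 0.001000 = 0.03476 kg
  Salt cake: 97.42 × 0.5616 = 54.71 kg
  Zinc white: 146.8 × 0.002000 = 0.2936 kg
  Mg3Si4O10(OH)2: 336.7 × 0.05040 = 16.97 kg
  Magnesium carbonate: 105.8 × 0.5188 = 54.89 kg
  Witherite: 136.2 × 0.2217 = 30.20 kg
Total LOI = 157.1 kg
Glass = batch − LOI = 857.7 − 157.1 = 700.6 kg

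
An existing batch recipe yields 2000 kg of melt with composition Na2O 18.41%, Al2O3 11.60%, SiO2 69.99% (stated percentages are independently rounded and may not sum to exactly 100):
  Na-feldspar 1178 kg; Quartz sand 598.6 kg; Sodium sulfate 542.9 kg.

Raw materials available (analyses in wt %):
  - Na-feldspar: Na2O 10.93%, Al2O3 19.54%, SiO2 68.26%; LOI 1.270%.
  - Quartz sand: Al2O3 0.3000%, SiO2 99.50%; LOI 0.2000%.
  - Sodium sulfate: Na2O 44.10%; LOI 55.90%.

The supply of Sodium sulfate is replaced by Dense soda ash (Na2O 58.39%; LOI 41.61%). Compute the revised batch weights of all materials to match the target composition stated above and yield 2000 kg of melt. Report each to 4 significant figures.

All internal work holds full precision in all steps. The intermediate values appear (rounded to four significant figures) alongside each step. A single rounding completes each reported number; derived quantities (totals, LOI, three oxide percentages, the yield, net glass mass) are carried at exact precision from the weighed amounts for 2000 kg of glass precisely as stated by problem or answer.
Target oxide masses per 2000 kg melt:
  Na2O: 18.41% × 2000 = 368.2 kg
  Al2O3: 11.60% × 2000 = 232.0 kg
  SiO2: 69.99% × 2000 = 1400 kg
Sums-versus-targets review from the weights as reported, versus the basis set out (target by target, the sums agree once rounding is allowed for):
  Na2O: 1178·0.1093 + 410.1·0.5839 = 368.2 kg (target 368.2 kg)
  Al2O3: 1178·0.1954 + 598.6·0.003000 = 232.0 kg (target 232.0 kg)
  SiO2: 1178·0.6826 + 598.6·0.9950 = 1400 kg (target 1400 kg)
Glass-mass sanity pass: the batch minus its LOI: 2000 kg (summing oxide targets gives 2000 kg; versus the stated basis of 2000 kg — gaps are rounding artifacts).
Total batch = Σ batch = 2187 kg; LOI removed, Σ of batch·LOI: 186.8 kg; yield, glass over the total, = 91.46%.

Revised batch per 2000 kg melt:
  Na-feldspar: 1178 kg
  Quartz sand: 598.6 kg
  Dense soda ash: 410.1 kg
Total batch = 2187 kg; LOI loss = 186.8 kg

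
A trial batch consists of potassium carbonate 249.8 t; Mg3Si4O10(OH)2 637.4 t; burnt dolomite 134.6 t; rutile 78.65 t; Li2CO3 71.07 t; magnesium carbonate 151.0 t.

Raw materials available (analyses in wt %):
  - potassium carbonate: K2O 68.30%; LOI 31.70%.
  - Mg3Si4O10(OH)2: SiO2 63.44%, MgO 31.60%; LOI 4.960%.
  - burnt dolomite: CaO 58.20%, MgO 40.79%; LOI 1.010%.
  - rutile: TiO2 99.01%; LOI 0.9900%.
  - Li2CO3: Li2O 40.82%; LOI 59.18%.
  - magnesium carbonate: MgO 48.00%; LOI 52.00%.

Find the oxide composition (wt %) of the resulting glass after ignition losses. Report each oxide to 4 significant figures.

Working values are printed with 4-significant-figure rounding alongside each step. All internal work holds full float precision through every step. Every reported value takes just one rounding; derived quantities are carried using the weight values at 1089 t of glass at full precision (totals, six oxide percentages, net glass mass, LOI, the yield), as quoted within the problem or answer text.
Oxide-by-oxide delivered mass:
  Li2O: 71.07·0.4082 = 29.01 t
  TiO2: 78.65·0.9901 = 77.87 t
  SiO2: 637.4·0.6344 = 404.4 t
  CaO: 134.6·0.5820 = 78.34 t
  K2O: 249.8·0.6830 = 170.6 t
  MgO: 637.4·0.3160 + 134.6·0.4079 + 151.0·0.4800 = 328.8 t
LOI: 249.8·0.3170 + 637.4·0.04960 + 134.6·0.01010 + 78.65·0.009900 + 71.07·0.5918 + 151.0·0.5200 = 233.5 t
The glass mass, total less LOI, = 1323 − 233.5 = 1089 t (= the summed oxide contributions)
oxide / glass × 100 gives the wt %

Glass mass = 1089 t (batch 1323 − LOI 233.5).
Composition: Li2O 2.664%, TiO2 7.151%, SiO2 37.13%, CaO 7.193%, K2O 15.67%, MgO 30.19%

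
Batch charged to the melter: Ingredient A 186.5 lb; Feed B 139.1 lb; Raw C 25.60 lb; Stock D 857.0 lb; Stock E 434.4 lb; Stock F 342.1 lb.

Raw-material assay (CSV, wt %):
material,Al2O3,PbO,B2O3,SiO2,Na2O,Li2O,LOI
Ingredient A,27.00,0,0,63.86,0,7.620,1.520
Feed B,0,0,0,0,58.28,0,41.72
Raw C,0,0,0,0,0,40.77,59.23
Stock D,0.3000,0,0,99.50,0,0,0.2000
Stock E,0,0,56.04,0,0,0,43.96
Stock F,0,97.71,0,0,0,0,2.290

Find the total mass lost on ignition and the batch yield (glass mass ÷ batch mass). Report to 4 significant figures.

LOI loss = 276.5 lb; glass = 1708 lb; yield = 86.07%

In-progress results are displayed rounded to four significant figures within the worked lines. Full precision is held at every stage — each reported number is rounded only once — derived quantities, including the six compositions, the yield, ignition loss, net glass mass, the totals, are computed from the weighed amounts on 1708 lb of glass at full precision as set out in the problem or answer text.
Per-material ignition loss:
  Ingredient A: 186.5 × 0.01520 = 2.835 lb
  Feed B: 139.1 × 0.4172 = 58.03 lb
  Raw C: 25.60 × 0.5923 = 15.16 lb
  Stock D: 857.0 × 0.002000 = 1.714 lb
  Stock E: 434.4 × 0.4396 = 191.0 lb
  Stock F: 342.1 × 0.02290 = 7.834 lb
Total LOI = 276.5 lb
Glass = batch − LOI = 1985 − 276.5 = 1708 lb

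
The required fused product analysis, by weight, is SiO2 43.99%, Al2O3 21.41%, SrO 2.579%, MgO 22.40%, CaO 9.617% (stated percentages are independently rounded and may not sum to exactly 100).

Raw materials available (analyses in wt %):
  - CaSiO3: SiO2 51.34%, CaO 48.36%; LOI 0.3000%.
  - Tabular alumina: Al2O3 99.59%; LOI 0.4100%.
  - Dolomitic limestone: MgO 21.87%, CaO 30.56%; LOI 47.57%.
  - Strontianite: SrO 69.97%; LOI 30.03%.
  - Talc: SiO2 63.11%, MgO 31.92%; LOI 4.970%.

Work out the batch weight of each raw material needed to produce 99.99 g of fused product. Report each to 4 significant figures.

Batch per 99.99 g fused product:
  CaSiO3: 11.11 g
  Tabular alumina: 21.50 g
  Dolomitic limestone: 13.88 g
  Strontianite: 3.685 g
  Talc: 60.66 g
Total batch = 110.8 g; LOI loss = 10.85 g; yield = 90.21%

Working values are displayed rounded to 4 significant digits between the steps. All internal work maintains exact precision at all times — exactly one rounding goes into every reported figure — all derived quantities are rebuilt using the weight values for 99.99 g of glass at full float precision (net glass mass, LOI, the yield, totals, five oxide percentages) as written in either problem or answer.
Per-oxide target masses for 99.99 g fused product:
  SiO2: 43.99% × 99.99 = 43.99 g
  Al2O3: 21.41% × 99.99 = 21.41 g
  SrO: 2.579% × 99.99 = 2.579 g
  MgO: 22.40% × 99.99 = 22.40 g
  CaO: 9.617% × 99.99 = 9.616 g
Sums-versus-targets review per the reported batch figures, versus the basis set out (every target is met by its sum once rounding is allowed for):
  SiO2: 11.11·0.5134 + 60.66·0.6311 = 43.99 g (target 43.99 g)
  Al2O3: 21.50·0.9959 = 21.41 g (target 21.41 g)
  SrO: 3.685·0.6997 = 2.578 g (target 2.579 g)
  MgO: 13.88·0.2187 + 60.66·0.3192 = 22.40 g (target 22.40 g)
  CaO: 11.11·0.4836 + 13.88·0.3056 = 9.615 g (target 9.616 g)
Consistency of the glass mass: net batch after ignition = 99.99 g (targets for the oxides total 99.99 g; stated basis 99.99 g — deltas are rounding alone).
Batch grand total — Σ batch = 110.8 g; loss to ignition Σ batch·LOI = 10.85 g; the yield ratio, glass ÷ batch: 90.21%.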